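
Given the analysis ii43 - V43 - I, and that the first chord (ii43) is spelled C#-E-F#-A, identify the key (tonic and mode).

The chord F#m7/C# is a minor seventh chord rooted on F#; its label is ii43.
Counting down one scale step from F# places the tonic on E; a minor seventh chord on degree 2 is diatonic only in major.

E major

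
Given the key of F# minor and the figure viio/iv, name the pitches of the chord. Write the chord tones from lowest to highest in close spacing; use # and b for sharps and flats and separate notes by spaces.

A# C# E

The slash marks an applied leading-tone chord: viio of iv. In F# minor, iv is B, so the leading tone to it is A#, a half step below.
Building a diminished triad on A# gives A#-C#-E.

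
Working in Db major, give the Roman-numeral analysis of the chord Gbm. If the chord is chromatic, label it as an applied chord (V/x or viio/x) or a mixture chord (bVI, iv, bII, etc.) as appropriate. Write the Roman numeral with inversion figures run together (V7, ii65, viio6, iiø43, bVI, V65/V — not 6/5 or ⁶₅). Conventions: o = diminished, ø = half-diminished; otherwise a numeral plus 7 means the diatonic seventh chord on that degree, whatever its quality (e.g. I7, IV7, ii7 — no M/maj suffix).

The pitches Gb-Bbb-Db form a minor triad rooted on Gb.
Gb is the fourth degree of Db major. This is the minor subdominant, borrowed from the parallel minor.

iv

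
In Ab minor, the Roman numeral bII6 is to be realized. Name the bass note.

Db

bII in Ab minor has root Bbb; the chord is Bbb-Db-Fb.
The figure 6 means first inversion — the third is in the bass.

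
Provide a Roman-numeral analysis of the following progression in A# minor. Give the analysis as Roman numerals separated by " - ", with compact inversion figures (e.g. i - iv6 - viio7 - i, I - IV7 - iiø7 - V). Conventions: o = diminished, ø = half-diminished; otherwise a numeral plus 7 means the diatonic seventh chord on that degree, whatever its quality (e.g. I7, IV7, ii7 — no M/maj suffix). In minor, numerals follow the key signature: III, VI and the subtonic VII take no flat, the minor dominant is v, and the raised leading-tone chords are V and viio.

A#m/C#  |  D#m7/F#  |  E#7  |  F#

i6 - iv65 - V7 - VI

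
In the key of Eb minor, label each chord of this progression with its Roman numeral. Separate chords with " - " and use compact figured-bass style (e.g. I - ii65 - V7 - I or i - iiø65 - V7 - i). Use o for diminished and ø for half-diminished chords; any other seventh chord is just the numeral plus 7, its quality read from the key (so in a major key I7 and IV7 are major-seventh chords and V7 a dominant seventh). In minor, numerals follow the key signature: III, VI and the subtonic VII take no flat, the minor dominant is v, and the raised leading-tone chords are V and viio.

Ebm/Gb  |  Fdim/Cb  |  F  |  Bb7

i6 - iio64 - V/V - V7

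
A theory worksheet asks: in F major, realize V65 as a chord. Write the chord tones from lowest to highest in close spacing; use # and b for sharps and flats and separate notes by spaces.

In F major, the dominant is C, and the diatonic chord built there is a dominant seventh chord.
That chord is spelled C-E-G-Bb.
The figured bass 65 indicates first inversion, placing the third (E) in the bass: E-G-Bb-C.

E G Bb C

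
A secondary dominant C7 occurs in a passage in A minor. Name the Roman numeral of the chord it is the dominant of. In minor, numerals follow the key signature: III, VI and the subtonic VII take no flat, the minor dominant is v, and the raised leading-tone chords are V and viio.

The chord is a dominant seventh chord on C.
A dominant resolves down a perfect fifth: C → F. In A minor, F is scale degree 6, i.e. VI.

VI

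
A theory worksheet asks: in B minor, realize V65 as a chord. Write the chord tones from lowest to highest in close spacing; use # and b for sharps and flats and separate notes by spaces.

In B minor, scale degree 5 is F#. The dominant is major (leading tone raised), so V is a dominant seventh chord.
Stacking thirds from F# gives F#-A#-C#-E.
With the 65 figure the chord is in first inversion; from the bass A# upward in close position it reads A#-C#-E-F#.

A# C# E F#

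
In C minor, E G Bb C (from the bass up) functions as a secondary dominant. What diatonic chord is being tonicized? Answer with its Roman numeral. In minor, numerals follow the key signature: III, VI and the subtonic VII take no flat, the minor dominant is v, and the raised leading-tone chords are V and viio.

The chord is a dominant seventh chord on C.
A dominant resolves down a perfect fifth: C → F. In C minor, F is scale degree 4, i.e. iv.

iv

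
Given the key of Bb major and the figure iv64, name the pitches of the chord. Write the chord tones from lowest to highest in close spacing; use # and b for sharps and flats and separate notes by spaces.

Bb Eb Gb

iv64 is the minor subdominant, borrowed from the parallel minor. In Bb major that root is Eb.
So the chord is Eb-Gb-Bb, a minor triad.
The figured bass 64 indicates second inversion, placing the fifth (Bb) in the bass: Bb-Eb-Gb.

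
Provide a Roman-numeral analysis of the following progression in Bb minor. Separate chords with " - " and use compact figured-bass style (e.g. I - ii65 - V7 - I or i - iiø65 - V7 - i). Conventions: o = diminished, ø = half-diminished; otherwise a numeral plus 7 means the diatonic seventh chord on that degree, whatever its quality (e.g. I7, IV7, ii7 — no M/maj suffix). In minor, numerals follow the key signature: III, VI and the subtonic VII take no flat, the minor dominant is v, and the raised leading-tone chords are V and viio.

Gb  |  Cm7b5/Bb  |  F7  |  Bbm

VI - iiø42 - V7 - i

Gb has root Gb, degree 6 in Bb minor, so VI.
Cm7b5/Bb has root C, degree 2 in Bb minor, so iiø42.
F7: dominant seventh chord on F = scale degree 5 → V7.
Bbm: minor triad on Bb = scale degree 1 → i.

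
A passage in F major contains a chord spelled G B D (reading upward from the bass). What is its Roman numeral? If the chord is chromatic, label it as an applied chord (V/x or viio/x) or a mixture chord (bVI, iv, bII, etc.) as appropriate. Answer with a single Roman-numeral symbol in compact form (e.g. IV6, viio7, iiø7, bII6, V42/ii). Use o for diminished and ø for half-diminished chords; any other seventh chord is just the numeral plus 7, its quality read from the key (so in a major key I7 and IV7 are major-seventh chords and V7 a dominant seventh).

The pitches G-B-D form a major triad rooted on G.
G is not a diatonic chord root with this quality in F major, but it lies a perfect fifth above C (V), so the chord functions as an applied dominant of V.

V/V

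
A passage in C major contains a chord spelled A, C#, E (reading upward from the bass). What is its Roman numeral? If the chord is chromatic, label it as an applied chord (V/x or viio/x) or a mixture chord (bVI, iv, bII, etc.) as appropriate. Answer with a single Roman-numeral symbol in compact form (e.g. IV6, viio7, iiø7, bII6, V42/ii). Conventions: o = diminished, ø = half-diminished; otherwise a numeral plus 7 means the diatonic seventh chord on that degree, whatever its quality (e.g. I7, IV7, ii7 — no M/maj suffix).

The pitches A-C#-E form a major triad rooted on A.
A is not a diatonic chord root with this quality in C major, but it lies a perfect fifth above D (ii), so the chord functions as an applied dominant of ii.

V/ii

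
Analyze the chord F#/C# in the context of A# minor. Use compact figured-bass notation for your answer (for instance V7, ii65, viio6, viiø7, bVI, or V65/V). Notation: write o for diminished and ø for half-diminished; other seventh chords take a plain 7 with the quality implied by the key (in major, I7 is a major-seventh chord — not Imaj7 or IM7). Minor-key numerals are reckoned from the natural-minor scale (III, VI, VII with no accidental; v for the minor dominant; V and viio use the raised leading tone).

The pitches F#-A#-C# form a major triad rooted on F#.
In A# minor, F# is the submediant; the diatonic major triad there is VI.
With C# in the bass the chord is in second inversion, so the figured bass is 64.

VI64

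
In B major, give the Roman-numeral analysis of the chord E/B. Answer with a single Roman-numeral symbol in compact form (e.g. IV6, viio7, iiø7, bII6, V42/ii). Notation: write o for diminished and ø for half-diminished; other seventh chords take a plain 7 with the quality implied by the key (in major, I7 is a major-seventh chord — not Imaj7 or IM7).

IV64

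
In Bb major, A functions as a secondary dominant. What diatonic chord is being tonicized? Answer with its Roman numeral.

The chord is a major triad on A.
A dominant resolves down a perfect fifth: A → D. In Bb major, D is scale degree 3, i.e. iii.

iii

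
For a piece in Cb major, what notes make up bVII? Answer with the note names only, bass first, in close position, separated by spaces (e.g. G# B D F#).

Bbb Db Fb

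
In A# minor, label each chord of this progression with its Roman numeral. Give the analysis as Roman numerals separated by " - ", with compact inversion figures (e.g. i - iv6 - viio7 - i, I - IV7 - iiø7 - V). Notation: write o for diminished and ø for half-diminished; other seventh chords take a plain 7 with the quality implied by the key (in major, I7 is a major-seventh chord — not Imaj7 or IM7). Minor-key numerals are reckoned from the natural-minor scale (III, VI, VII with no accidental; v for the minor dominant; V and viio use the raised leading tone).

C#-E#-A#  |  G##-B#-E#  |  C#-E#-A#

i6 - V6 - i6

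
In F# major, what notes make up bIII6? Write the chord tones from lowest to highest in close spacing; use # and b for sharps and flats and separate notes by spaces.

bIII6 is a major triad on the lowered third degree, borrowed from the parallel minor. In F# major that root is A.
So the chord is A-C#-E.
The figured bass 6 indicates first inversion, placing the third (C#) in the bass: C#-E-A.

C# E A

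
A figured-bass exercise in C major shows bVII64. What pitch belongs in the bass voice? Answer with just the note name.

F

bVII in C major has root Bb; the chord is Bb-D-F.
The figure 64 means second inversion — the fifth is in the bass.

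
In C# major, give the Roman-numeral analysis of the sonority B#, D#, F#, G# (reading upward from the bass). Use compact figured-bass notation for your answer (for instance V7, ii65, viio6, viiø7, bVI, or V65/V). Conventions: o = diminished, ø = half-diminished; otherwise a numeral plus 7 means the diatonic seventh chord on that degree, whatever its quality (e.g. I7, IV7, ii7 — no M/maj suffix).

Stacked in thirds the chord is G#-B#-D#-F#: a dominant seventh chord on G#.
In C# major, G# is the dominant; the diatonic dominant seventh chord there is V7.
With B# in the bass the chord is in first inversion, so the figured bass is 65.

V65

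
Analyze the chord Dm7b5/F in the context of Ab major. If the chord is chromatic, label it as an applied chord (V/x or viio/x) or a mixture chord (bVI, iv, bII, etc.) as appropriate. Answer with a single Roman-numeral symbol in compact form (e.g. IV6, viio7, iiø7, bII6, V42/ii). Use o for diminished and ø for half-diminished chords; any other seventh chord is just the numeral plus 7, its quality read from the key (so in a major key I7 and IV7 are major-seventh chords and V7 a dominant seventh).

viiø65/V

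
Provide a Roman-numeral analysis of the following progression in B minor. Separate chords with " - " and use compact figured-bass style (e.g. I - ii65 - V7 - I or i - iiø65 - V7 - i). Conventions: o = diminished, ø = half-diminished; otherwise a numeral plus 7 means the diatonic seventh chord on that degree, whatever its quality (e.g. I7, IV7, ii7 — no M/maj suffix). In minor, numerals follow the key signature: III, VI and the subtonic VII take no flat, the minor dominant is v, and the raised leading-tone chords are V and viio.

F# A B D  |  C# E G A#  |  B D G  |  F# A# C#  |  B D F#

i43 - viio65 - VI6 - V - i

F#-A-B-D: minor seventh chord on B = scale degree 1 → i43.
C#-E-G-A#: fully diminished seventh chord on A# = scale degree 7 → viio65.
B-D-G has root G, degree 6 in B minor, so VI6.
F#-A#-C#: major triad on F# = scale degree 5 → V.
B-D-F#: root B is the tonic; minor triad there is i.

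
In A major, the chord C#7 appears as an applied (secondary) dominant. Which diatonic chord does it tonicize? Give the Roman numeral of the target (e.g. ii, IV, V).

vi

The chord is a dominant seventh chord on C#.
A dominant resolves down a perfect fifth: C# → F#. In A major, F# is scale degree 6, i.e. vi.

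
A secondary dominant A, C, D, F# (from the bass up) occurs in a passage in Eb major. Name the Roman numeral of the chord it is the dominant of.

iii

The chord is a dominant seventh chord on D.
A dominant resolves down a perfect fifth: D → G. In Eb major, G is scale degree 3, i.e. iii.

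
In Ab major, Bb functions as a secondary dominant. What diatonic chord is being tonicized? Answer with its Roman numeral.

The chord is a major triad on Bb.
A dominant resolves down a perfect fifth: Bb → Eb. In Ab major, Eb is scale degree 5, i.e. V.

V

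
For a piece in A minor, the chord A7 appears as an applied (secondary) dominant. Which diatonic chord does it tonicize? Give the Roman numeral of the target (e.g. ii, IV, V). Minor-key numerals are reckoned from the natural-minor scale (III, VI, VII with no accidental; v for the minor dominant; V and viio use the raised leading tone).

The chord is a dominant seventh chord on A.
A dominant resolves down a perfect fifth: A → D. In A minor, D is scale degree 4, i.e. iv.

iv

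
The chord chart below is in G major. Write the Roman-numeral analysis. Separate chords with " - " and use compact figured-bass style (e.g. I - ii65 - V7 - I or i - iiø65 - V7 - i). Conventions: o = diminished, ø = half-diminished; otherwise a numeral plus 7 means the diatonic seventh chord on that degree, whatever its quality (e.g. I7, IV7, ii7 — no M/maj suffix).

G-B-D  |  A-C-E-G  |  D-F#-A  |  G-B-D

I - ii7 - V - I

G-B-D: root G is the tonic; major triad there is I.
A-C-E-G: minor seventh chord on A = scale degree 2 → ii7.
D-F#-A: major triad on D = scale degree 5 → V.
G-B-D: major triad on G = scale degree 1 → I.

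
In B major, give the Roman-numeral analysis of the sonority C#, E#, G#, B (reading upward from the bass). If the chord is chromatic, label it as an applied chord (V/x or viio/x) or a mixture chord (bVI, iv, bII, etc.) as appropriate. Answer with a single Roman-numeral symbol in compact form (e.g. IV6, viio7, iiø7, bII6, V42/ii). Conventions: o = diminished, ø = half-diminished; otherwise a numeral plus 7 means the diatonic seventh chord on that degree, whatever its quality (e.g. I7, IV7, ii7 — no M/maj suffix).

V7/V

The pitches C#-E#-G#-B form a dominant seventh chord rooted on C#.
C# is not a diatonic chord root with this quality in B major, but it lies a perfect fifth above F# (V), so the chord functions as an applied dominant of V.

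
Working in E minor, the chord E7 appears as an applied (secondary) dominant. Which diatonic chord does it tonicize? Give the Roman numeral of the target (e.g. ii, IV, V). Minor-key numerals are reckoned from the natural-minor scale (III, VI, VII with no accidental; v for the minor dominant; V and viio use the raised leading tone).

iv

The chord is a dominant seventh chord on E.
A dominant resolves down a perfect fifth: E → A. In E minor, A is scale degree 4, i.e. iv.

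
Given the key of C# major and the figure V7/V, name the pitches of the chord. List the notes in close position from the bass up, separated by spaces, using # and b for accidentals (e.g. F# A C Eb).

D# F## A# C#

The slash means an applied dominant: we want the dominant of V. In C# major, V is G# major, and its dominant is built on D#.
Building a dominant seventh chord on D# gives D#-F##-A#-C#.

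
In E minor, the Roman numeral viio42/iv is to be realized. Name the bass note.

F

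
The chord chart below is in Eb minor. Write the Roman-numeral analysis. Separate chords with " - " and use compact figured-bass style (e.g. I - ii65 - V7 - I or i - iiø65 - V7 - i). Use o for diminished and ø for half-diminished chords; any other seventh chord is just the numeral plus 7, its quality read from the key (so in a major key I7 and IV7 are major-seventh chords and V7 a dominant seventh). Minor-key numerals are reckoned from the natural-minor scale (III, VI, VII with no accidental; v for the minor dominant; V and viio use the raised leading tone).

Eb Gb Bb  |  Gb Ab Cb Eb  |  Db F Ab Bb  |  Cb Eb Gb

i - iv42 - v65 - VI

Eb-Gb-Bb: root Eb is the tonic; minor triad there is i.
Gb-Ab-Cb-Eb: root Ab is the subdominant; minor seventh chord there is iv42.
Db-F-Ab-Bb: minor seventh chord on Bb = scale degree 5 → v65.
Cb-Eb-Gb: major triad on Cb = scale degree 6 → VI.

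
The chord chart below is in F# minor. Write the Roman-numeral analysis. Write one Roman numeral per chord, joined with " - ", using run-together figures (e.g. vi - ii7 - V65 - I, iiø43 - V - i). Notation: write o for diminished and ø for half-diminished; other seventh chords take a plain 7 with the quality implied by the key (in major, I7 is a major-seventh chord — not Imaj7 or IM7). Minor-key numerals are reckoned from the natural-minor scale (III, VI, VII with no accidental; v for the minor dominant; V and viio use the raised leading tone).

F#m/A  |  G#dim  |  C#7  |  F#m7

F#m/A: minor triad on F# = scale degree 1 → i6.
G#dim: root G# is the supertonic; diminished triad there is iio.
C#7: dominant seventh chord on C# = scale degree 5 → V7.
F#m7 has root F#, degree 1 in F# minor, so i7.

i6 - iio - V7 - i7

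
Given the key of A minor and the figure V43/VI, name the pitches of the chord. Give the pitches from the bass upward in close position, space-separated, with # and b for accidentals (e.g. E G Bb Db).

V43/VI is a secondary dominant — the dominant seventh of VI. VI in A minor is F, so the applied chord's root is C, a perfect fifth above.
Building a dominant seventh chord on C gives C-E-G-Bb.
The figured bass 43 indicates second inversion, placing the fifth (G) in the bass: G-Bb-C-E.

G Bb C E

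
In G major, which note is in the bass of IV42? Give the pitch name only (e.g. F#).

IV in G major has root C; the chord is C-E-G-B.
The figure 42 means third inversion — the seventh is in the bass.

B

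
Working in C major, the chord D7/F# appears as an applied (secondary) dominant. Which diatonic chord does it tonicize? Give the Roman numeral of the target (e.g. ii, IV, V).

The chord is a dominant seventh chord on D.
A dominant resolves down a perfect fifth: D → G. In C major, G is scale degree 5, i.e. V.

V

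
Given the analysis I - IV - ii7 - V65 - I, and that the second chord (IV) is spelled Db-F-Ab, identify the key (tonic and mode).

Ab major

The anchor chord is a major triad on Db, labeled IV.
If Db is scale degree 4 and the mode makes that degree carry a major triad, the tonic is Ab and the mode is major.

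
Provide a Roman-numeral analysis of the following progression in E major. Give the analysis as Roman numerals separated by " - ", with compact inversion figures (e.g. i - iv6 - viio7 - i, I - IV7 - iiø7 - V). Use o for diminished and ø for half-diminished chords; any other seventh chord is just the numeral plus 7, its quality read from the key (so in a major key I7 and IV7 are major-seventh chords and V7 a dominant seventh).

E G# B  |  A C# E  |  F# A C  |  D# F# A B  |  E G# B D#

I - IV - iio - V65 - I7

E-G#-B: root E is the tonic; major triad there is I.
A-C#-E: major triad on A = scale degree 4 → IV.
F#-A-C: diminished triad on F# — chromatic; iio (borrowed from the parallel minor).
D#-F#-A-B: root B is the dominant; dominant seventh chord there is V65.
E-G#-B-D# has root E, degree 1 in E major, so I7.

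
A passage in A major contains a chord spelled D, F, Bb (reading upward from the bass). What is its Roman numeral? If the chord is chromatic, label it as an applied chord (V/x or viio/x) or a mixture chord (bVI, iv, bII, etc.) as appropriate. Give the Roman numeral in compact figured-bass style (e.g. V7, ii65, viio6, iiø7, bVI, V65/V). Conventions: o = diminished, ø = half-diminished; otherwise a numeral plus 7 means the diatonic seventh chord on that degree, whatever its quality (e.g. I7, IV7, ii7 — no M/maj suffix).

The pitches Bb-D-F form a major triad rooted on Bb.
Bb is the lowered second degree of A major (diatonic 2 would be B). This is the Neapolitan sixth — a major triad on the lowered second degree, here in its customary first inversion.
With D in the bass the chord is in first inversion, so the figured bass is 6.

bII6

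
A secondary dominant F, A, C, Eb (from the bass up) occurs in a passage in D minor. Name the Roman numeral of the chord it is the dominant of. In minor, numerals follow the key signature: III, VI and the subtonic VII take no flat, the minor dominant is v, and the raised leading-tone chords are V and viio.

The chord is a dominant seventh chord on F.
A dominant resolves down a perfect fifth: F → Bb. In D minor, Bb is scale degree 6, i.e. VI.

VI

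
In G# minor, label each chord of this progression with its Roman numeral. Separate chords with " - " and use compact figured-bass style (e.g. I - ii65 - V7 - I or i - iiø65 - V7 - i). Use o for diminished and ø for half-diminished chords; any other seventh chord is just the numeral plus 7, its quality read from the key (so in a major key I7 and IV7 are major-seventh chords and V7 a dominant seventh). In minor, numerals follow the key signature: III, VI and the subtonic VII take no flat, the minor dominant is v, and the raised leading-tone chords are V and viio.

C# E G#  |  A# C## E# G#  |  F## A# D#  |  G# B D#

C#-E-G#: root C# is the subdominant; minor triad there is iv.
A#-C##-E#-G#: a dominant seventh chord on A#, the applied dominant of V → V7/V.
F##-A#-D#: root D# is the dominant; major triad there is V6.
G#-B-D#: minor triad on G# = scale degree 1 → i.

iv - V7/V - V6 - i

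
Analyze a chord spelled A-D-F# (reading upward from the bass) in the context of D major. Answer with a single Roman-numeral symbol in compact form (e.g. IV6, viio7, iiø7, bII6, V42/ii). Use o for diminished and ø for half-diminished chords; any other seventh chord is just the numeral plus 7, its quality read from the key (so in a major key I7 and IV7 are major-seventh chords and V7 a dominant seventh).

I64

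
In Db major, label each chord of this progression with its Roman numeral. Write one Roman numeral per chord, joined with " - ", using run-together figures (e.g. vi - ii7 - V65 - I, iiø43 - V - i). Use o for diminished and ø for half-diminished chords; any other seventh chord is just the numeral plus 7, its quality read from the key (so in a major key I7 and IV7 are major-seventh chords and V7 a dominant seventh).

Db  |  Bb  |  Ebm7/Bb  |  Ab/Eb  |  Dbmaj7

I - V/ii - ii43 - V64 - I7

Db has root Db, degree 1 in Db major, so I.
Bb: chromatic; Bb is V of ii, so V/ii.
Ebm7/Bb: root Eb is the supertonic; minor seventh chord there is ii43.
Ab/Eb has root Ab, degree 5 in Db major, so V64.
Dbmaj7 has root Db, degree 1 in Db major, so I7.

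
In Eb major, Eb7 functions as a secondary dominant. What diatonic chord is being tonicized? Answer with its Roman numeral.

The chord is a dominant seventh chord on Eb.
A dominant resolves down a perfect fifth: Eb → Ab. In Eb major, Ab is scale degree 4, i.e. IV.

IV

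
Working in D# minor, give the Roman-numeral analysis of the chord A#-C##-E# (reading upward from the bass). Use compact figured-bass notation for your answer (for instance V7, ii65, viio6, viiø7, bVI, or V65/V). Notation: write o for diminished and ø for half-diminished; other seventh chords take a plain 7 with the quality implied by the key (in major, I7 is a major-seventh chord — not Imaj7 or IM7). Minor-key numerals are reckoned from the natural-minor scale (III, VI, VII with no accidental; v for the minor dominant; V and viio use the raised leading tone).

Stacked in thirds the chord is A#-C##-E#: a major triad on A#.
In D# minor, A# is the dominant; the diatonic major triad there is V.

V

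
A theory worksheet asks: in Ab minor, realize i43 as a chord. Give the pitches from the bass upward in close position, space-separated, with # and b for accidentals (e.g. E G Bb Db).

Eb Gb Ab Cb

In Ab minor, the tonic is Ab, and the diatonic chord built there is a minor seventh chord.
That chord is spelled Ab-Cb-Eb-Gb.
With the 43 figure the chord is in second inversion; from the bass Eb upward in close position it reads Eb-Gb-Ab-Cb.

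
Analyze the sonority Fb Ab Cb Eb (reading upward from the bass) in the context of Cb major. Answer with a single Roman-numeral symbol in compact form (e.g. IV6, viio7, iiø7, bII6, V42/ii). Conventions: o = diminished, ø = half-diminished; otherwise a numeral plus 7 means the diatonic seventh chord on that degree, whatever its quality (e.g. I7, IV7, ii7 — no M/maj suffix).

IV7

The pitches Fb-Ab-Cb-Eb form a major seventh chord rooted on Fb.
Fb is scale degree 4 in Cb major, and a major seventh chord on that degree is written IV7.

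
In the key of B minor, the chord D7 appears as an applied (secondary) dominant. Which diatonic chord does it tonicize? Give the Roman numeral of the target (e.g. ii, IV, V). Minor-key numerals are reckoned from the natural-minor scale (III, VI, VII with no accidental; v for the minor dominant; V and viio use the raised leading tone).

The chord is a dominant seventh chord on D.
A dominant resolves down a perfect fifth: D → G. In B minor, G is scale degree 6, i.e. VI.

VI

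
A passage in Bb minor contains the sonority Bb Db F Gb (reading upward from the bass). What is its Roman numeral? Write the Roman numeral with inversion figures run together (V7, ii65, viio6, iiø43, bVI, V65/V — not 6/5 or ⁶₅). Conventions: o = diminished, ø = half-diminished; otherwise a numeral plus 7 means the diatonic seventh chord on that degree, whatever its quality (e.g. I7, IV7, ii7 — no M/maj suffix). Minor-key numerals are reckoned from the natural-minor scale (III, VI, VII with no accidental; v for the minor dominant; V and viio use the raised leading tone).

Stacked in thirds the chord is Gb-Bb-Db-F: a major seventh chord on Gb.
Gb is scale degree 6 in Bb minor, and a major seventh chord on that degree is written VI7.
With Bb in the bass the chord is in first inversion, so the figured bass is 65.

VI65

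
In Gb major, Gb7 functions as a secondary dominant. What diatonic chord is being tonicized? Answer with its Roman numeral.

The chord is a dominant seventh chord on Gb.
A dominant resolves down a perfect fifth: Gb → Cb. In Gb major, Cb is scale degree 4, i.e. IV.

IV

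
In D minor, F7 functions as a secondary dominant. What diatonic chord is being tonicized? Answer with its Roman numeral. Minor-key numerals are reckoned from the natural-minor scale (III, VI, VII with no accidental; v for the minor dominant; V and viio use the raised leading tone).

The chord is a dominant seventh chord on F.
A dominant resolves down a perfect fifth: F → Bb. In D minor, Bb is scale degree 6, i.e. VI.

VI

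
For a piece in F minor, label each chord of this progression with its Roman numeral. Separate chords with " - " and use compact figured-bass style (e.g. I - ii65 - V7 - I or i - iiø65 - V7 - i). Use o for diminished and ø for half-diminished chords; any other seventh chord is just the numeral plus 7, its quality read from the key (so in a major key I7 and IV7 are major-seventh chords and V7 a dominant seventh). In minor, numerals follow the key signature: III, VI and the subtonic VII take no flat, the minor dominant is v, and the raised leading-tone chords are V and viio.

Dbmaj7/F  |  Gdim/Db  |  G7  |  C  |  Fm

VI65 - iio64 - V7/V - V - i

Dbmaj7/F: major seventh chord on Db = scale degree 6 → VI65.
Gdim/Db: root G is the supertonic; diminished triad there is iio64.
G7: a dominant seventh chord on G, the applied dominant of V → V7/V.
C: major triad on C = scale degree 5 → V.
Fm: root F is the tonic; minor triad there is i.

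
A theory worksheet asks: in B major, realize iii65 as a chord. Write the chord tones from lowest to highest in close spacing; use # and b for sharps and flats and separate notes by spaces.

In B major, scale degree 3 is D#, and the diatonic chord built there is a minor seventh chord.
That chord is spelled D#-F#-A#-C#.
The figured bass 65 indicates first inversion, placing the third (F#) in the bass: F#-A#-C#-D#.

F# A# C# D#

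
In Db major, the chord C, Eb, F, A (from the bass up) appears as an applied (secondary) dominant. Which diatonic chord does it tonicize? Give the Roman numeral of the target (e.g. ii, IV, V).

The chord is a dominant seventh chord on F.
A dominant resolves down a perfect fifth: F → Bb. In Db major, Bb is scale degree 6, i.e. vi.

vi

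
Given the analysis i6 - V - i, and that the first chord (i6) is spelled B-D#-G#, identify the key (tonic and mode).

i6 is given as B-D#-G# — a minor triad with root G#.
If G# is scale degree 1 and the mode makes that degree carry a minor triad, the tonic is G# and the mode is minor.

G# minor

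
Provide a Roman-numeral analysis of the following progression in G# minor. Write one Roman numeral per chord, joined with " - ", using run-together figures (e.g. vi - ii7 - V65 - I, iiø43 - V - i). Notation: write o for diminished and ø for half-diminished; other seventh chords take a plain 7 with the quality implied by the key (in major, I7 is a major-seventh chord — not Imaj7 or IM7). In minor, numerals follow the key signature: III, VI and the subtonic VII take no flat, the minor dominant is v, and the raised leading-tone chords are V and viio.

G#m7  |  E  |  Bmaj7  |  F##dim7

i7 - VI - III7 - viio7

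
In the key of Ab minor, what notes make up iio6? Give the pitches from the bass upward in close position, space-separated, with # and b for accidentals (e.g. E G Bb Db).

Db Fb Bb

In Ab minor, scale degree 2 is Bb, and the diatonic chord built there is a diminished triad.
That chord is spelled Bb-Db-Fb.
With the 6 figure the chord is in first inversion; from the bass Db upward in close position it reads Db-Fb-Bb.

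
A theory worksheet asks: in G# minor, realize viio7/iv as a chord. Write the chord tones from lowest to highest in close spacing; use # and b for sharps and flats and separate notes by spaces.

The slash marks an applied leading-tone chord: viio of iv. In G# minor, iv is C#, so the leading tone to it is B#, a half step below.
Building a fully diminished seventh chord on B# gives B#-D#-F#-A.

B# D# F# A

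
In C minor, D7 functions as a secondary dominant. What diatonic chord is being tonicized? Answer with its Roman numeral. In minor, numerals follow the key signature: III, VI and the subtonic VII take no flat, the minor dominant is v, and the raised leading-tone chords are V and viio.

V

The chord is a dominant seventh chord on D.
A dominant resolves down a perfect fifth: D → G. In C minor, G is scale degree 5, i.e. V.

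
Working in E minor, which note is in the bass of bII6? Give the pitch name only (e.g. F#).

A

bII in E minor has root F; the chord is F-A-C.
The figure 6 means first inversion — the third is in the bass.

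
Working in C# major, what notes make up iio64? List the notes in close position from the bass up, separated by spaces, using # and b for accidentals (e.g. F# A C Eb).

A D# F#

iio64 is the diminished supertonic triad, borrowed from the parallel minor. In C# major that root is D#.
So the chord is D#-F#-A.
The figured bass 64 indicates second inversion, placing the fifth (A) in the bass: A-D#-F#.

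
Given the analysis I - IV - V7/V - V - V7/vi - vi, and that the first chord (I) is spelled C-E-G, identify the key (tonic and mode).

The anchor chord is a major triad on C, labeled I.
If C is scale degree 1 and the mode makes that degree carry a major triad, the tonic is C and the mode is major.

C major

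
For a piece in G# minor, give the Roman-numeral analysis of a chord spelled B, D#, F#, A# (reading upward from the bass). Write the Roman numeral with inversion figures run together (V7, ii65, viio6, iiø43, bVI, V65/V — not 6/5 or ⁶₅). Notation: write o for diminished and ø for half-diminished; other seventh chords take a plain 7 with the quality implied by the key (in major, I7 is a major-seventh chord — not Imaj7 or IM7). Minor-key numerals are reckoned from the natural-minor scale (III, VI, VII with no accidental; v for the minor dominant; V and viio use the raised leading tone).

III7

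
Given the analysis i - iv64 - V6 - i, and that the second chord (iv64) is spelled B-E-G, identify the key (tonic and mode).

The anchor chord is a minor triad on E, labeled iv64.
Counting down 3 scale steps from E places the tonic on B; a minor triad on degree 4 is diatonic only in minor.

B minor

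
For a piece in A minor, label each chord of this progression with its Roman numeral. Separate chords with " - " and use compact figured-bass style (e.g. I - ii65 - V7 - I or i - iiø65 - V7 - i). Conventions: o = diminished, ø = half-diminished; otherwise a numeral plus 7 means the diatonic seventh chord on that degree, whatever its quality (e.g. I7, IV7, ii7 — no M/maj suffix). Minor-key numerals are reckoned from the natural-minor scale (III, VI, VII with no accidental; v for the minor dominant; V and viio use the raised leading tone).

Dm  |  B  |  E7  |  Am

Dm has root D, degree 4 in A minor, so iv.
B is the secondary dominant of V (major triad on B): V/V.
E7: dominant seventh chord on E = scale degree 5 → V7.
Am: root A is the tonic; minor triad there is i.

iv - V/V - V7 - i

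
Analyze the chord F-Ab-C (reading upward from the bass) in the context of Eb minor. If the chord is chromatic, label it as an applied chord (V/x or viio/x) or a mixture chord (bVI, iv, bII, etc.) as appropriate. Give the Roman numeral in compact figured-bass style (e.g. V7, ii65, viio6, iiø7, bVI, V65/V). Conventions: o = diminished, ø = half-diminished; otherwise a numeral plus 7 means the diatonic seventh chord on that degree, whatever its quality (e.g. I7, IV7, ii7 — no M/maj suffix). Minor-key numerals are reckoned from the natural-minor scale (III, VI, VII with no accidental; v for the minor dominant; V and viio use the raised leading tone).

ii

The pitches F-Ab-C form a minor triad rooted on F.
F is the second degree of Eb minor. This is the minor supertonic, borrowed from the parallel major (the Dorian ii).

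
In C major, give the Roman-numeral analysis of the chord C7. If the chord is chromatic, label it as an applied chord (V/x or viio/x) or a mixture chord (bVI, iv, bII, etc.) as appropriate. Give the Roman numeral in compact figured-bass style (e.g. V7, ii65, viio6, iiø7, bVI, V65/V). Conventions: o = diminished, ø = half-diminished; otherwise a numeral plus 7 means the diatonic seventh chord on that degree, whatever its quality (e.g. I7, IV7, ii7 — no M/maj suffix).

V7/IV

The pitches C-E-G-Bb form a dominant seventh chord rooted on C.
C is not a diatonic chord root with this quality in C major, but it lies a perfect fifth above F (IV), so the chord functions as an applied dominant of IV.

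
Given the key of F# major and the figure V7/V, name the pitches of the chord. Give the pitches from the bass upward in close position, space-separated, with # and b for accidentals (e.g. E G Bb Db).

G# B# D# F#

The slash means an applied dominant: we want the dominant of V. In F# major, V is C# major, and its dominant is built on G#.
Building a dominant seventh chord on G# gives G#-B#-D#-F#.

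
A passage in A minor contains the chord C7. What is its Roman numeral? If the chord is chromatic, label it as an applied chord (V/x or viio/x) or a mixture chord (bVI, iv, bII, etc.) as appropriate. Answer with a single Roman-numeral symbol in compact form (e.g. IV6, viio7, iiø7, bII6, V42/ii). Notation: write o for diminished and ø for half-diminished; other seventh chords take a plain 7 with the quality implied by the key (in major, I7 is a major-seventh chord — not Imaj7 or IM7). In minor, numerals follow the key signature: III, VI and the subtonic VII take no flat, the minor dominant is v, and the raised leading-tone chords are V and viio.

V7/VI

The pitches C-E-G-Bb form a dominant seventh chord rooted on C.
C is not a diatonic chord root with this quality in A minor, but it lies a perfect fifth above F (VI), so the chord functions as an applied dominant of VI.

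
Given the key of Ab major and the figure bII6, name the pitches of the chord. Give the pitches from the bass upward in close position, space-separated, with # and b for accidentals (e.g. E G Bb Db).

Db Fb Bbb

Scale degree 2 in Ab major is Bb; lowering it a half step gives Bbb. bII6 is the Neapolitan sixth — a major triad on the lowered second degree, here in its customary first inversion.
So the chord is Bbb-Db-Fb.
The figured bass 6 indicates first inversion, placing the third (Db) in the bass: Db-Fb-Bbb.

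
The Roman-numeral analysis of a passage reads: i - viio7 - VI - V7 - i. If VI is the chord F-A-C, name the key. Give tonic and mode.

The chord F is a major triad rooted on F; its label is VI.
VI on F implies F is the submediant; that puts the tonic at A, and the uppercase numeral fits minor mode.

A minor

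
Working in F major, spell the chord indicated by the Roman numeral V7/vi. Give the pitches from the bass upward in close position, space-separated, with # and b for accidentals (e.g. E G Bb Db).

A C# E G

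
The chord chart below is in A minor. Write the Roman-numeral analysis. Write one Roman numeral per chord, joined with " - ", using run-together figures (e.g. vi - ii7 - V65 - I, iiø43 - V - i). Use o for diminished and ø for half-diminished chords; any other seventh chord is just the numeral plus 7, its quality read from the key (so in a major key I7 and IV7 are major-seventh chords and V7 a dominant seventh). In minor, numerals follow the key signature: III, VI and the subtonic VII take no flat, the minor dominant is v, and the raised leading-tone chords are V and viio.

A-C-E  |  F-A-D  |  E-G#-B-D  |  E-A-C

A-C-E: root A is the tonic; minor triad there is i.
F-A-D has root D, degree 4 in A minor, so iv6.
E-G#-B-D: root E is the dominant; dominant seventh chord there is V7.
E-A-C has root A, degree 1 in A minor, so i64.

i - iv6 - V7 - i64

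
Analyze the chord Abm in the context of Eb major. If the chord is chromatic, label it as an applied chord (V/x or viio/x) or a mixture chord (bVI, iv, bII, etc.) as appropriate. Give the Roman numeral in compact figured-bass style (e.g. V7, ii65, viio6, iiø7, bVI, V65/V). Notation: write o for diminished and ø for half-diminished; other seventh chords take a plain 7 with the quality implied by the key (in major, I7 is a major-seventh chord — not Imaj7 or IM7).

iv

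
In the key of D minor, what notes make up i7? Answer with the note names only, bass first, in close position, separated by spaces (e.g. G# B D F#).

D F A C

The numeral's case and figure indicate a minor seventh chord. In D minor its root, the tonic, is D.
Stacking thirds from D gives D-F-A-C.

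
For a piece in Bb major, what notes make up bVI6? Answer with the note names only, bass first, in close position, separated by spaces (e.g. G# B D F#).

bVI6 is a major triad on the lowered sixth degree, borrowed from the parallel minor. In Bb major that root is Gb.
So the chord is Gb-Bb-Db, a major triad.
With the 6 figure the chord is in first inversion; from the bass Bb upward in close position it reads Bb-Db-Gb.

Bb Db Gb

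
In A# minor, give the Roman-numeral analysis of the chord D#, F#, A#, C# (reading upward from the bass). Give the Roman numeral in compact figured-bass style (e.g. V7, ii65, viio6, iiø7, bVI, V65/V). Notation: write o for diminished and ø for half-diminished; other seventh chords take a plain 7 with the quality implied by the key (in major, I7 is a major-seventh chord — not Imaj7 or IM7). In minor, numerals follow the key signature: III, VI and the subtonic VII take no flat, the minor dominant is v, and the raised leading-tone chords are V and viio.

The pitches D#-F#-A#-C# form a minor seventh chord rooted on D#.
D# is scale degree 4 in A# minor, and a minor seventh chord on that degree is written iv7.

iv7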